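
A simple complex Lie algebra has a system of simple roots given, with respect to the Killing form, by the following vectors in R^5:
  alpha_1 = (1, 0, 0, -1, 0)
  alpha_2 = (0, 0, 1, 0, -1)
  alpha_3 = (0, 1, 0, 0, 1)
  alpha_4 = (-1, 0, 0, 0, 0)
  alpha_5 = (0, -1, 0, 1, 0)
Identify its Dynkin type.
Compute the Cartan integers a_ij = 2(alpha_i, alpha_j)/(alpha_j, alpha_j); the resulting 5x5 Cartan matrix is
[[2, 0, 0, -2, -1], [0, 2, -1, 0, 0], [0, -1, 2, 0, -1], [-1, 0, 0, 2, 0], [-1, 0, -1, 0, 2]].
The roots have two lengths (squared-length ratio 2:1); the short ones are alpha_{4}. The associated Dynkin diagram is a chain of 5 nodes with a double edge at one end; the terminal node there is the unique short simple root (B_5), so the type is B_5 (the algebra so(11)).

B_5 (so(11))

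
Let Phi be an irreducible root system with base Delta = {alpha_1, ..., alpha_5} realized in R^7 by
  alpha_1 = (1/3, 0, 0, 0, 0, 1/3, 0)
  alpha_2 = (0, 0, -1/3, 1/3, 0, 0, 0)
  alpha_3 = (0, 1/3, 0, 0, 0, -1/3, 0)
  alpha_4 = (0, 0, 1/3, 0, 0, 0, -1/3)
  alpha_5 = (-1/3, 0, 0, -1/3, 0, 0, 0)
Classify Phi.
A_5 (sl(6))

Compute the Cartan integers a_ij = 2(alpha_i, alpha_j)/(alpha_j, alpha_j); the resulting 5x5 Cartan matrix is
[[2, 0, -1, 0, -1], [0, 2, 0, -1, -1], [-1, 0, 2, 0, 0], [0, -1, 0, 2, 0], [-1, -1, 0, 0, 2]].
All simple roots have the same length, so the diagram is simply laced. The associated Dynkin diagram is a chain of 5 nodes with single edges (A_5), so the type is A_5 (the algebra sl(6)).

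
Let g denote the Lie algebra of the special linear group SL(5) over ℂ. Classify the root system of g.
This is sl(5), which has dimension 5^2 - 1 = 24 and rank 5 - 1 = 4 (a Cartan subalgebra is the diagonal traceless matrices). In the classification of classical Lie algebras, the special linear algebra sl(n+1) has type A_n; here n = 4, so the Dynkin diagram is a chain of 4 nodes with single edges (A_4). Hence the type is A_4.

A_4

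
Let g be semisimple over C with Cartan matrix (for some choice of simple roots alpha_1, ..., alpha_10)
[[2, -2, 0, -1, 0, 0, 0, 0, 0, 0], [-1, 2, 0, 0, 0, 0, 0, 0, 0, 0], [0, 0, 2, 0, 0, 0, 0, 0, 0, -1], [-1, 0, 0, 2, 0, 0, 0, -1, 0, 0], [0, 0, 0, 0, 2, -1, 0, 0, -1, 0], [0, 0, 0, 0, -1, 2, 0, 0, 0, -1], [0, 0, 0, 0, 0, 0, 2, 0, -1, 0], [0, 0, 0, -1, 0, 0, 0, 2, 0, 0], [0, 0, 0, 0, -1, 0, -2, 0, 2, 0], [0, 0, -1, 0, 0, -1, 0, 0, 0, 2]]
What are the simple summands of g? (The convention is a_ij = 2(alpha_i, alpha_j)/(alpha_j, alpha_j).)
B_4 (so(9)) + B_6 (so(13))

The diagram associated to this matrix has two connected components: the simple roots {alpha_1, alpha_2, alpha_4, alpha_8} form a chain of 4 nodes with a double edge at one end; the terminal node there is the unique short simple root (B_4), and {alpha_3, alpha_5, alpha_6, alpha_7, alpha_9, alpha_10} form a chain of 6 nodes with a double edge at one end; the terminal node there is the unique short simple root (B_6). A semisimple Lie algebra decomposes uniquely as the direct sum of simple ideals, one per connected component of its Dynkin diagram, so g ≅ B_4 ⊕ B_6 (dimension 36 + 78 = 114).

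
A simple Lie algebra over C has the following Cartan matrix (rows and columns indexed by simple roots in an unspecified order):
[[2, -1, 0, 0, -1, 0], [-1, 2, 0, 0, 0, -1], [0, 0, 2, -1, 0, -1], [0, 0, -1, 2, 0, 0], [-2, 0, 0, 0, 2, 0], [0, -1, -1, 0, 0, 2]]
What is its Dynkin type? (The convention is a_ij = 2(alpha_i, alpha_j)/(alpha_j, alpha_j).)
C6

The matrix has rank 6 with 2's on the diagonal. Reading the off-diagonal entries as Dynkin edges (a single edge where a_ij = a_ji = -1; a double or triple edge where a_ij * a_ji = 2 or 3), the diagram is a chain of 6 nodes with a double edge at one end; the terminal node there is the unique long simple root (C_6). One simple-root ordering that puts it in standard form is (alpha_4, alpha_3, alpha_6, alpha_2, alpha_1, alpha_5). So the algebra is type C_6, i.e. sp(12).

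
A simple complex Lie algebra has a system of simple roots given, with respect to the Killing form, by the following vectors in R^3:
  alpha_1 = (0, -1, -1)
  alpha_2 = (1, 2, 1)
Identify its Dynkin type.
Compute the Cartan integers a_ij = 2(alpha_i, alpha_j)/(alpha_j, alpha_j); the resulting 2x2 Cartan matrix is
[[2, -1], [-3, 2]].
The roots have two lengths (squared-length ratio 3:1); the short ones are alpha_{1}. The associated Dynkin diagram is two nodes joined by a triple edge (G_2), so the type is G_2.

type G_2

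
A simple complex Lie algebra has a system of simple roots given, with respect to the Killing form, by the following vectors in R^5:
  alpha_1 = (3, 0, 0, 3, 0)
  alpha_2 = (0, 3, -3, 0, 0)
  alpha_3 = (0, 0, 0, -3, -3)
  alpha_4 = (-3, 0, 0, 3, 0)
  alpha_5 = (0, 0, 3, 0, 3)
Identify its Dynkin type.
type D_5

Compute the Cartan integers a_ij = 2(alpha_i, alpha_j)/(alpha_j, alpha_j); the resulting 5x5 Cartan matrix is
[[2, 0, -1, 0, 0], [0, 2, 0, 0, -1], [-1, 0, 2, -1, -1], [0, 0, -1, 2, 0], [0, -1, -1, 0, 2]].
All simple roots have the same length, so the diagram is simply laced. The associated Dynkin diagram is a chain of 3 nodes with a fork of two nodes at one end (D_5), so the type is D_5 (the algebra so(10)).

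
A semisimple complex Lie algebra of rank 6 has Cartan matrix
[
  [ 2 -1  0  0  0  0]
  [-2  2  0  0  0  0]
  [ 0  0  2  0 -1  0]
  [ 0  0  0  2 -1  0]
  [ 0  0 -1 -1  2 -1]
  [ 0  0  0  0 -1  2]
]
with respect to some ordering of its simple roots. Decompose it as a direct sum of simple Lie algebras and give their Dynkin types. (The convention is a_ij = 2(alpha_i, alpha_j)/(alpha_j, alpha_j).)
The diagram associated to this matrix has two connected components: the simple roots {alpha_1, alpha_2} form a chain of 2 nodes with a double edge at one end; the terminal node there is the unique short simple root (B_2), and {alpha_3, alpha_4, alpha_5, alpha_6} form a chain of 2 nodes with a fork of two nodes at one end (D_4). A semisimple Lie algebra decomposes uniquely as the direct sum of simple ideals, one per connected component of its Dynkin diagram, so g ≅ B_2 ⊕ D_4 (dimension 10 + 28 = 38).

type B_2 ⊕ type D_4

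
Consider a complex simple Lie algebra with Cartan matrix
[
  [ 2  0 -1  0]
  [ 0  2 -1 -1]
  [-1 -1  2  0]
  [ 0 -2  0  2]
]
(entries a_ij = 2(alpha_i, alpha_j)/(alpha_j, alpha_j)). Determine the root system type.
The matrix has rank 4 with 2's on the diagonal. Reading the off-diagonal entries as Dynkin edges (a single edge where a_ij = a_ji = -1; a double or triple edge where a_ij * a_ji = 2 or 3), the diagram is a chain of 4 nodes with a double edge at one end; the terminal node there is the unique long simple root (C_4). One simple-root ordering that puts it in standard form is (alpha_1, alpha_3, alpha_2, alpha_4). So the algebra is type C_4, i.e. sp(8).

C_4 (sp(8))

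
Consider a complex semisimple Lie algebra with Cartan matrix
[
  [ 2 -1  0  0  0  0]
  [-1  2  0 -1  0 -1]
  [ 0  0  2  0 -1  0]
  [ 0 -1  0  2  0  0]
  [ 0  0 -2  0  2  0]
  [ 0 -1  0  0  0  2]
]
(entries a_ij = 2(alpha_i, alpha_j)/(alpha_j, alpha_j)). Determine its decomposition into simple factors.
The diagram associated to this matrix has two connected components: the simple roots {alpha_3, alpha_5} form a chain of 2 nodes with a double edge at one end; the terminal node there is the unique short simple root (B_2), and {alpha_1, alpha_2, alpha_4, alpha_6} form a chain of 2 nodes with a fork of two nodes at one end (D_4). A semisimple Lie algebra decomposes uniquely as the direct sum of simple ideals, one per connected component of its Dynkin diagram, so g ≅ B_2 ⊕ D_4 (dimension 10 + 28 = 38).

B_2 (so(5)) ⊕ D_4 (so(8))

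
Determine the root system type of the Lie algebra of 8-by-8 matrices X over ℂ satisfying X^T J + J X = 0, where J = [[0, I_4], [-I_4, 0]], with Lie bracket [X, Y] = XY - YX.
type C_4

This is sp(8), which has dimension 8(8+1)/2 = 36 and rank 8/2 = 4. In the classification of classical Lie algebras, the symplectic algebra sp(2n) has type C_n; here n = 4, so the Dynkin diagram is a chain of 4 nodes with a double edge at one end; the terminal node there is the unique long simple root (C_4). Hence the type is C_4.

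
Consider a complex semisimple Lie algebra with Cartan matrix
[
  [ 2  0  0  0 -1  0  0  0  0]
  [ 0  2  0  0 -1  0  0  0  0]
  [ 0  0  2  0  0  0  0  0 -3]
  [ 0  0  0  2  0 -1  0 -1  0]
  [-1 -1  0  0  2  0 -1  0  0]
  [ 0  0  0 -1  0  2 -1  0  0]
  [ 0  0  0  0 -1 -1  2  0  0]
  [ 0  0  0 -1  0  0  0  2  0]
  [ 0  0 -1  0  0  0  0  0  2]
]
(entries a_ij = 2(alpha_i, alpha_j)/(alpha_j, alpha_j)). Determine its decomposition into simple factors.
The diagram associated to this matrix has two connected components: the simple roots {alpha_1, alpha_2, alpha_4, alpha_5, alpha_6, alpha_7, alpha_8} form a chain of 5 nodes with a fork of two nodes at one end (D_7), and {alpha_3, alpha_9} form two nodes joined by a triple edge (G_2). A semisimple Lie algebra decomposes uniquely as the direct sum of simple ideals, one per connected component of its Dynkin diagram, so g ≅ D_7 ⊕ G_2 (dimension 91 + 14 = 105).

D_7 (so(14)) + G_2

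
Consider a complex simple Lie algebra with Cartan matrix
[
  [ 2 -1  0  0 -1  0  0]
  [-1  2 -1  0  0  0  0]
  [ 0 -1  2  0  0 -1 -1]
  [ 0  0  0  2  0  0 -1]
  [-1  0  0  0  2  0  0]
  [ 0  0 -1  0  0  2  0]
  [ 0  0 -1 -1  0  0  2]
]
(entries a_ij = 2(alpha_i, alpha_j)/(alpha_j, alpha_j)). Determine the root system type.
type E_7

The matrix has rank 7 with 2's on the diagonal. Reading the off-diagonal entries as Dynkin edges (a single edge where a_ij = a_ji = -1; a double or triple edge where a_ij * a_ji = 2 or 3), the diagram is a chain of 6 nodes with one extra node attached to the third node from one end (E_7). One simple-root ordering that puts it in standard form is (alpha_4, alpha_6, alpha_7, alpha_3, alpha_2, alpha_1, alpha_5). So the algebra is type E_7.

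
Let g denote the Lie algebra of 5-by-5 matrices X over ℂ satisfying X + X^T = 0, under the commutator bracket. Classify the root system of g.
This is so(5) with 5 odd, which has dimension 5(5-1)/2 = 10 and rank (5-1)/2 = 2. In the classification of classical Lie algebras, the orthogonal algebra so(2n+1) in an odd number of variables has type B_n; here n = 2, so the Dynkin diagram is a chain of 2 nodes with a double edge at one end; the terminal node there is the unique short simple root (B_2). Hence the type is B_2.

B2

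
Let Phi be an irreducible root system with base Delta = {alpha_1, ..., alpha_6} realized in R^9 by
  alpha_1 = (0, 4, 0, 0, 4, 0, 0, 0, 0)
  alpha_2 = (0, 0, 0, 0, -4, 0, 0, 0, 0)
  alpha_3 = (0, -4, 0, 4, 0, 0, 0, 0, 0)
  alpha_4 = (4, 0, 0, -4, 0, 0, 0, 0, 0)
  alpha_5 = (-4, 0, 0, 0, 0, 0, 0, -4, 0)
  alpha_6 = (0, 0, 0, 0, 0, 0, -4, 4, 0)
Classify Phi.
Compute the Cartan integers a_ij = 2(alpha_i, alpha_j)/(alpha_j, alpha_j); the resulting 6x6 Cartan matrix is
[[2, -2, -1, 0, 0, 0], [-1, 2, 0, 0, 0, 0], [-1, 0, 2, -1, 0, 0], [0, 0, -1, 2, -1, 0], [0, 0, 0, -1, 2, -1], [0, 0, 0, 0, -1, 2]].
The roots have two lengths (squared-length ratio 2:1); the short ones are alpha_{2}. The associated Dynkin diagram is a chain of 6 nodes with a double edge at one end; the terminal node there is the unique short simple root (B_6), so the type is B_6 (the algebra so(13)).

B_6 (so(13))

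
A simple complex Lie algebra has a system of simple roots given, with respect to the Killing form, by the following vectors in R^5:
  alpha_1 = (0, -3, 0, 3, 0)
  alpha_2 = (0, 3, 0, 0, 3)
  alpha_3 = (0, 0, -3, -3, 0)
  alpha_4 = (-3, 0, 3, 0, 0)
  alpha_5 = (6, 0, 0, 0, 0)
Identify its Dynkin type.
C_5

Compute the Cartan integers a_ij = 2(alpha_i, alpha_j)/(alpha_j, alpha_j); the resulting 5x5 Cartan matrix is
[[2, -1, -1, 0, 0], [-1, 2, 0, 0, 0], [-1, 0, 2, -1, 0], [0, 0, -1, 2, -1], [0, 0, 0, -2, 2]].
The roots have two lengths (squared-length ratio 2:1); the short ones are alpha_{1,2,3,4}. The associated Dynkin diagram is a chain of 5 nodes with a double edge at one end; the terminal node there is the unique long simple root (C_5), so the type is C_5 (the algebra sp(10)).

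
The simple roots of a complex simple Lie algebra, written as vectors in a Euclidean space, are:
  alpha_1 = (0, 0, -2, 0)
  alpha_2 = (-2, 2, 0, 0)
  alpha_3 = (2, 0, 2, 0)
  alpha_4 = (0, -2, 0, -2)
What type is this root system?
Compute the Cartan integers a_ij = 2(alpha_i, alpha_j)/(alpha_j, alpha_j); the resulting 4x4 Cartan matrix is
[[2, 0, -1, 0], [0, 2, -1, -1], [-2, -1, 2, 0], [0, -1, 0, 2]].
The roots have two lengths (squared-length ratio 2:1); the short ones are alpha_{1}. The associated Dynkin diagram is a chain of 4 nodes with a double edge at one end; the terminal node there is the unique short simple root (B_4), so the type is B_4 (the algebra so(9)).

B4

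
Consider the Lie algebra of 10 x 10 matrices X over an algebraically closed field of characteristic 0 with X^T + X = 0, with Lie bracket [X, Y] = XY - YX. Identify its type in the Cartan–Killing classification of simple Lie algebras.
This is so(10) with 10 even, which has dimension 10(10-1)/2 = 45 and rank 10/2 = 5. In the classification of classical Lie algebras, the orthogonal algebra so(2n) in an even number of variables has type D_n; here n = 5, so the Dynkin diagram is a chain of 3 nodes with a fork of two nodes at one end (D_5). Hence the type is D_5.

D_5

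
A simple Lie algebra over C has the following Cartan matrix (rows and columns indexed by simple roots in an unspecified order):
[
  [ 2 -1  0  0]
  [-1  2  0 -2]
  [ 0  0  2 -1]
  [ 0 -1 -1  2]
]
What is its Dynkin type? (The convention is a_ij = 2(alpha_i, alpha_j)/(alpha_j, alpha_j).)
The matrix has rank 4 with 2's on the diagonal. Reading the off-diagonal entries as Dynkin edges (a single edge where a_ij = a_ji = -1; a double or triple edge where a_ij * a_ji = 2 or 3), the diagram is a chain of 4 nodes with a double edge between the middle two (F_4). One simple-root ordering that puts it in standard form is (alpha_1, alpha_2, alpha_4, alpha_3). So the algebra is type F_4.

type F_4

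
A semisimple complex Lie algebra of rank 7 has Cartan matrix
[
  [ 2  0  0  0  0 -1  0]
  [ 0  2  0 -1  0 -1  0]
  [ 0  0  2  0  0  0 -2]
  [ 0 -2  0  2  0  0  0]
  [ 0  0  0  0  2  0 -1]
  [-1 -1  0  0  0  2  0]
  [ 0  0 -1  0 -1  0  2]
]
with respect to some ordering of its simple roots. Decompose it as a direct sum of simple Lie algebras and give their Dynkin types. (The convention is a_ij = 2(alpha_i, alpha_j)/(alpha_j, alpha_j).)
The diagram associated to this matrix has two connected components: the simple roots {alpha_3, alpha_5, alpha_7} form a chain of 3 nodes with a double edge at one end; the terminal node there is the unique long simple root (C_3), and {alpha_1, alpha_2, alpha_4, alpha_6} form a chain of 4 nodes with a double edge at one end; the terminal node there is the unique long simple root (C_4). A semisimple Lie algebra decomposes uniquely as the direct sum of simple ideals, one per connected component of its Dynkin diagram, so g ≅ C_3 ⊕ C_4 (dimension 21 + 36 = 57).

C_3 (sp(6)) + C_4 (sp(8))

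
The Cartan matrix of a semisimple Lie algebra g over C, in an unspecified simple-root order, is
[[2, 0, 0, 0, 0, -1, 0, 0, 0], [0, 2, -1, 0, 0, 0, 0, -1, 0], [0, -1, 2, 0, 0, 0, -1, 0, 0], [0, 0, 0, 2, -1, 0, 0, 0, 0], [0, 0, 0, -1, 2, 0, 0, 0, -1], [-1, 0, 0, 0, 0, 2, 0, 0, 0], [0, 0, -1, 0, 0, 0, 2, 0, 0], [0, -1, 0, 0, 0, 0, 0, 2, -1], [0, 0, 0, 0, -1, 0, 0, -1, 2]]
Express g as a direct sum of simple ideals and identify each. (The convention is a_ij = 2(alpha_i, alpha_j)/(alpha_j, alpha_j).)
type A_2 ⊕ type A_7

The diagram associated to this matrix has two connected components: the simple roots {alpha_1, alpha_6} form a chain of 2 nodes with single edges (A_2), and {alpha_2, alpha_3, alpha_4, alpha_5, alpha_7, alpha_8, alpha_9} form a chain of 7 nodes with single edges (A_7). A semisimple Lie algebra decomposes uniquely as the direct sum of simple ideals, one per connected component of its Dynkin diagram, so g ≅ A_2 ⊕ A_7 (dimension 8 + 63 = 71).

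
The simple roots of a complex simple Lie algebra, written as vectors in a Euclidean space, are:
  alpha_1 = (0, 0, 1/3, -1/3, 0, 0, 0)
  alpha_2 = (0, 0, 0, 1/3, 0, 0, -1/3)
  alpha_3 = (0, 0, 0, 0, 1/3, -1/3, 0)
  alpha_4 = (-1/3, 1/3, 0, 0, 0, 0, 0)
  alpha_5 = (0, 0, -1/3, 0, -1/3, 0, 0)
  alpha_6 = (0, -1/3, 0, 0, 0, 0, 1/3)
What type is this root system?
A6

Compute the Cartan integers a_ij = 2(alpha_i, alpha_j)/(alpha_j, alpha_j); the resulting 6x6 Cartan matrix is
[[2, -1, 0, 0, -1, 0], [-1, 2, 0, 0, 0, -1], [0, 0, 2, 0, -1, 0], [0, 0, 0, 2, 0, -1], [-1, 0, -1, 0, 2, 0], [0, -1, 0, -1, 0, 2]].
All simple roots have the same length, so the diagram is simply laced. The associated Dynkin diagram is a chain of 6 nodes with single edges (A_6), so the type is A_6 (the algebra sl(7)).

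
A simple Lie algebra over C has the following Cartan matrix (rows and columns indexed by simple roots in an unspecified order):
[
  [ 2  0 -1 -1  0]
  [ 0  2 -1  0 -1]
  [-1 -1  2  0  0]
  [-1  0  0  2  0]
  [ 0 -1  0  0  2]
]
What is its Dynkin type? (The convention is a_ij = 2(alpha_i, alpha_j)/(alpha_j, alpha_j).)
The matrix has rank 5 with 2's on the diagonal. Reading the off-diagonal entries as Dynkin edges (a single edge where a_ij = a_ji = -1; a double or triple edge where a_ij * a_ji = 2 or 3), the diagram is a chain of 5 nodes with single edges (A_5). One simple-root ordering that puts it in standard form is (alpha_4, alpha_1, alpha_3, alpha_2, alpha_5). So the algebra is type A_5, i.e. sl(6).

A5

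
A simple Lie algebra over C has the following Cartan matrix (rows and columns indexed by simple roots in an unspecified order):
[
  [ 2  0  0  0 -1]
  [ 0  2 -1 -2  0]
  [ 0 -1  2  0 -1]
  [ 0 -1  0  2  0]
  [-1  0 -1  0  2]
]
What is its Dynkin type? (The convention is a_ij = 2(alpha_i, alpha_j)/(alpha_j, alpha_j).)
type B_5

The matrix has rank 5 with 2's on the diagonal. Reading the off-diagonal entries as Dynkin edges (a single edge where a_ij = a_ji = -1; a double or triple edge where a_ij * a_ji = 2 or 3), the diagram is a chain of 5 nodes with a double edge at one end; the terminal node there is the unique short simple root (B_5). One simple-root ordering that puts it in standard form is (alpha_1, alpha_5, alpha_3, alpha_2, alpha_4). So the algebra is type B_5, i.e. so(11).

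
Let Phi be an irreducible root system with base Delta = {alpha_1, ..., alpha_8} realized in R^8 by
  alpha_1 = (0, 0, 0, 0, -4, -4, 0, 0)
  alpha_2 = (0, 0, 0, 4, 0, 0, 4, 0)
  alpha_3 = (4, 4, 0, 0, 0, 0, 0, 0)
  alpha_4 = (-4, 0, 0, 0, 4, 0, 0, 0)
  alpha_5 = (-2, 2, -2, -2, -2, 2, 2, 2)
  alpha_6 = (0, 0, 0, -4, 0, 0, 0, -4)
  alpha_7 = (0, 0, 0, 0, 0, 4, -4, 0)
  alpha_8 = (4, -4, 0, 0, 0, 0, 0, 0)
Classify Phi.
E8

Compute the Cartan integers a_ij = 2(alpha_i, alpha_j)/(alpha_j, alpha_j); the resulting 8x8 Cartan matrix is
[[2, 0, 0, -1, 0, 0, -1, 0], [0, 2, 0, 0, 0, -1, -1, 0], [0, 0, 2, -1, 0, 0, 0, 0], [-1, 0, -1, 2, 0, 0, 0, -1], [0, 0, 0, 0, 2, 0, 0, -1], [0, -1, 0, 0, 0, 2, 0, 0], [-1, -1, 0, 0, 0, 0, 2, 0], [0, 0, 0, -1, -1, 0, 0, 2]].
All simple roots have the same length, so the diagram is simply laced. The associated Dynkin diagram is a chain of 7 nodes with one extra node attached to the third node from one end (E_8), so the type is E_8.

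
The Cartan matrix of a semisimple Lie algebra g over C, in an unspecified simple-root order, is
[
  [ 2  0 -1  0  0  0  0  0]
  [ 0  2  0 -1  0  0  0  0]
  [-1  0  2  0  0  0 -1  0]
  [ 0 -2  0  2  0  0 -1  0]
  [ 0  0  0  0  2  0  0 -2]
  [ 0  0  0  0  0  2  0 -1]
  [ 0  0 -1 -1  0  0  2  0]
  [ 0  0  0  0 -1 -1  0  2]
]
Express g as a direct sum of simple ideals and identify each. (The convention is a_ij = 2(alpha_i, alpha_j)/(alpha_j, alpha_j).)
B_5 (so(11)) + C_3 (sp(6))

The diagram associated to this matrix has two connected components: the simple roots {alpha_1, alpha_2, alpha_3, alpha_4, alpha_7} form a chain of 5 nodes with a double edge at one end; the terminal node there is the unique short simple root (B_5), and {alpha_5, alpha_6, alpha_8} form a chain of 3 nodes with a double edge at one end; the terminal node there is the unique long simple root (C_3). A semisimple Lie algebra decomposes uniquely as the direct sum of simple ideals, one per connected component of its Dynkin diagram, so g ≅ B_5 ⊕ C_3 (dimension 55 + 21 = 76).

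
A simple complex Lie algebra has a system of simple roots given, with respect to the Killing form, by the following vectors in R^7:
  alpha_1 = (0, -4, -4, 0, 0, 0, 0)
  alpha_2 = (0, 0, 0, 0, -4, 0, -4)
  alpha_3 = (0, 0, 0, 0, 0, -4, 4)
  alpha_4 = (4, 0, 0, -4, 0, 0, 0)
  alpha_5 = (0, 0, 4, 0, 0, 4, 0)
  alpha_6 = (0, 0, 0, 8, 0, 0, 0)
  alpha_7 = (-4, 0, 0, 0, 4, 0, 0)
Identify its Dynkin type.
C_7 (sp(14))

Compute the Cartan integers a_ij = 2(alpha_i, alpha_j)/(alpha_j, alpha_j); the resulting 7x7 Cartan matrix is
[[2, 0, 0, 0, -1, 0, 0], [0, 2, -1, 0, 0, 0, -1], [0, -1, 2, 0, -1, 0, 0], [0, 0, 0, 2, 0, -1, -1], [-1, 0, -1, 0, 2, 0, 0], [0, 0, 0, -2, 0, 2, 0], [0, -1, 0, -1, 0, 0, 2]].
The roots have two lengths (squared-length ratio 2:1); the short ones are alpha_{1,2,3,4,5,7}. The associated Dynkin diagram is a chain of 7 nodes with a double edge at one end; the terminal node there is the unique long simple root (C_7), so the type is C_7 (the algebra sp(14)).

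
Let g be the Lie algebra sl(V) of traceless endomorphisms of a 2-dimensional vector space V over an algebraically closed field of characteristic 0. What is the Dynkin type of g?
A1

This is sl(2), which has dimension 2^2 - 1 = 3 and rank 2 - 1 = 1 (a Cartan subalgebra is the diagonal traceless matrices). In the classification of classical Lie algebras, the special linear algebra sl(n+1) has type A_n; here n = 1, so the Dynkin diagram is a chain of 1 nodes with single edges (A_1). Hence the type is A_1.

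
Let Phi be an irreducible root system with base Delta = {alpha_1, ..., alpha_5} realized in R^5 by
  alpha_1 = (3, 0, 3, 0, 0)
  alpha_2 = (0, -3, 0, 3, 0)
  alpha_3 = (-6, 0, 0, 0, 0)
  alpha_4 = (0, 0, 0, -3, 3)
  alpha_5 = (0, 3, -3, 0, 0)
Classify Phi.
C_5

Compute the Cartan integers a_ij = 2(alpha_i, alpha_j)/(alpha_j, alpha_j); the resulting 5x5 Cartan matrix is
[[2, 0, -1, 0, -1], [0, 2, 0, -1, -1], [-2, 0, 2, 0, 0], [0, -1, 0, 2, 0], [-1, -1, 0, 0, 2]].
The roots have two lengths (squared-length ratio 2:1); the short ones are alpha_{1,2,4,5}. The associated Dynkin diagram is a chain of 5 nodes with a double edge at one end; the terminal node there is the unique long simple root (C_5), so the type is C_5 (the algebra sp(10)).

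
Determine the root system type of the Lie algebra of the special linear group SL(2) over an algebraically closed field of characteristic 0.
type A_1

This is sl(2), which has dimension 2^2 - 1 = 3 and rank 2 - 1 = 1 (a Cartan subalgebra is the diagonal traceless matrices). In the classification of classical Lie algebras, the special linear algebra sl(n+1) has type A_n; here n = 1, so the Dynkin diagram is a chain of 1 nodes with single edges (A_1). Hence the type is A_1.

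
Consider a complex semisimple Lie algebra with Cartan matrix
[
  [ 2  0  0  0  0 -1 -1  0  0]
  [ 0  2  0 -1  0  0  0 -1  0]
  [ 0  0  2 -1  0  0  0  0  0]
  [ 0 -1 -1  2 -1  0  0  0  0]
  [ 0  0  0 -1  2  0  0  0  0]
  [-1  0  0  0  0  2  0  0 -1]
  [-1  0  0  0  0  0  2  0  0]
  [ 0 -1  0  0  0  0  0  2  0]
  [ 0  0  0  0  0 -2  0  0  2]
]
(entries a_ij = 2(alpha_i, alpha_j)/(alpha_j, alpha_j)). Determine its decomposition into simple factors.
C_4 (sp(8)) + D_5 (so(10))

The diagram associated to this matrix has two connected components: the simple roots {alpha_1, alpha_6, alpha_7, alpha_9} form a chain of 4 nodes with a double edge at one end; the terminal node there is the unique long simple root (C_4), and {alpha_2, alpha_3, alpha_4, alpha_5, alpha_8} form a chain of 3 nodes with a fork of two nodes at one end (D_5). A semisimple Lie algebra decomposes uniquely as the direct sum of simple ideals, one per connected component of its Dynkin diagram, so g ≅ C_4 ⊕ D_5 (dimension 36 + 45 = 81).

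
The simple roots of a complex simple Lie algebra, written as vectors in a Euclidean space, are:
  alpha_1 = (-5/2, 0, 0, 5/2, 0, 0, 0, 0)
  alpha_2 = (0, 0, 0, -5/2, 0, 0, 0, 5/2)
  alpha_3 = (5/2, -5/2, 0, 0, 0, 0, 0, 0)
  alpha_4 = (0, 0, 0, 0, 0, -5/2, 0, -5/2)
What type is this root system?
Compute the Cartan integers a_ij = 2(alpha_i, alpha_j)/(alpha_j, alpha_j); the resulting 4x4 Cartan matrix is
[[2, -1, -1, 0], [-1, 2, 0, -1], [-1, 0, 2, 0], [0, -1, 0, 2]].
All simple roots have the same length, so the diagram is simply laced. The associated Dynkin diagram is a chain of 4 nodes with single edges (A_4), so the type is A_4 (the algebra sl(5)).

A4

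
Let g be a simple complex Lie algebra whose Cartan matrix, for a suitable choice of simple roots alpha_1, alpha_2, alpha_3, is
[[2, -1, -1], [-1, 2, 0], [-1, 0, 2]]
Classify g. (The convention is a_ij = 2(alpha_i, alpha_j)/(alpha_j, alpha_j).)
The matrix has rank 3 with 2's on the diagonal. Reading the off-diagonal entries as Dynkin edges (a single edge where a_ij = a_ji = -1; a double or triple edge where a_ij * a_ji = 2 or 3), the diagram is a chain of 3 nodes with single edges (A_3). One simple-root ordering that puts it in standard form is (alpha_2, alpha_1, alpha_3). So the algebra is type A_3, i.e. sl(4).

type A_3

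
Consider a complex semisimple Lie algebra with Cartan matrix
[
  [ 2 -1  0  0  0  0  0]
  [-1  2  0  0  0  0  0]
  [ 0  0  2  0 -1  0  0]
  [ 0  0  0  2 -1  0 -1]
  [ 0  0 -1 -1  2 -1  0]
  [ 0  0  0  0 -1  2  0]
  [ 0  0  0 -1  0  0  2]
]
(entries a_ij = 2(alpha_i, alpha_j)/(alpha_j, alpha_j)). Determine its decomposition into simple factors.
type A_2 ⊕ type D_5

The diagram associated to this matrix has two connected components: the simple roots {alpha_1, alpha_2} form a chain of 2 nodes with single edges (A_2), and {alpha_3, alpha_4, alpha_5, alpha_6, alpha_7} form a chain of 3 nodes with a fork of two nodes at one end (D_5). A semisimple Lie algebra decomposes uniquely as the direct sum of simple ideals, one per connected component of its Dynkin diagram, so g ≅ A_2 ⊕ D_5 (dimension 8 + 45 = 53).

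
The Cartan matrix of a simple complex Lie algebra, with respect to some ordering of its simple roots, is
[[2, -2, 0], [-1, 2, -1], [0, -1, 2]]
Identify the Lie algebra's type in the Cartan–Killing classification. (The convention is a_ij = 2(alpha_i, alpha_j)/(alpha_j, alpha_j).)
C_3 (sp(6))

The matrix has rank 3 with 2's on the diagonal. Reading the off-diagonal entries as Dynkin edges (a single edge where a_ij = a_ji = -1; a double or triple edge where a_ij * a_ji = 2 or 3), the diagram is a chain of 3 nodes with a double edge at one end; the terminal node there is the unique long simple root (C_3). One simple-root ordering that puts it in standard form is (alpha_3, alpha_2, alpha_1). So the algebra is type C_3, i.e. sp(6).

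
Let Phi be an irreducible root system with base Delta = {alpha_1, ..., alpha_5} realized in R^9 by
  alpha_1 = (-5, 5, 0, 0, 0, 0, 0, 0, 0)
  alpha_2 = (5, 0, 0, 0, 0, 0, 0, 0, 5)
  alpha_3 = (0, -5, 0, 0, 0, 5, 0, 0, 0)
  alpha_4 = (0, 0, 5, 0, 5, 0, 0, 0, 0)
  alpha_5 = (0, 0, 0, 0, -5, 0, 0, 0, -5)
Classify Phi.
Compute the Cartan integers a_ij = 2(alpha_i, alpha_j)/(alpha_j, alpha_j); the resulting 5x5 Cartan matrix is
[[2, -1, -1, 0, 0], [-1, 2, 0, 0, -1], [-1, 0, 2, 0, 0], [0, 0, 0, 2, -1], [0, -1, 0, -1, 2]].
All simple roots have the same length, so the diagram is simply laced. The associated Dynkin diagram is a chain of 5 nodes with single edges (A_5), so the type is A_5 (the algebra sl(6)).

A5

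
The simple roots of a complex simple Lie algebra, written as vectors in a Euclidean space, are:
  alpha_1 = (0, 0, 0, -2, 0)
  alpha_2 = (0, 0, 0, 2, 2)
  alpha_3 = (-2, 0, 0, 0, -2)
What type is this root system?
Compute the Cartan integers a_ij = 2(alpha_i, alpha_j)/(alpha_j, alpha_j); the resulting 3x3 Cartan matrix is
[[2, -1, 0], [-2, 2, -1], [0, -1, 2]].
The roots have two lengths (squared-length ratio 2:1); the short ones are alpha_{1}. The associated Dynkin diagram is a chain of 3 nodes with a double edge at one end; the terminal node there is the unique short simple root (B_3), so the type is B_3 (the algebra so(7)).

B_3 (so(7))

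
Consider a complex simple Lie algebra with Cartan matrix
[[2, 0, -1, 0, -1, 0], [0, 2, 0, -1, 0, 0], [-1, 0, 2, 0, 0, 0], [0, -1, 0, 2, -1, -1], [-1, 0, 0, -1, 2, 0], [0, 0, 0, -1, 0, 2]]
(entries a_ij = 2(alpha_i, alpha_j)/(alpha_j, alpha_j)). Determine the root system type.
D_6

The matrix has rank 6 with 2's on the diagonal. Reading the off-diagonal entries as Dynkin edges (a single edge where a_ij = a_ji = -1; a double or triple edge where a_ij * a_ji = 2 or 3), the diagram is a chain of 4 nodes with a fork of two nodes at one end (D_6). One simple-root ordering that puts it in standard form is (alpha_3, alpha_1, alpha_5, alpha_4, alpha_2, alpha_6). So the algebra is type D_6, i.e. so(12).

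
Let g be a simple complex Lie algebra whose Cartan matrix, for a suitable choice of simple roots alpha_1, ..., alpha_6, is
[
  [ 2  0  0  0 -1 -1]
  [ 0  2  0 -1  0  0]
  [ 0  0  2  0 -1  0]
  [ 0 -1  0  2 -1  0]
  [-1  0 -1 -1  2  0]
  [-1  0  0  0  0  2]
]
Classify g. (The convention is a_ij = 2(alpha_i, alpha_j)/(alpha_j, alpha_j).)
The matrix has rank 6 with 2's on the diagonal. Reading the off-diagonal entries as Dynkin edges (a single edge where a_ij = a_ji = -1; a double or triple edge where a_ij * a_ji = 2 or 3), the diagram is a chain of 5 nodes with one extra node attached to the third node from one end (E_6). One simple-root ordering that puts it in standard form is (alpha_6, alpha_3, alpha_1, alpha_5, alpha_4, alpha_2). So the algebra is type E_6.

E6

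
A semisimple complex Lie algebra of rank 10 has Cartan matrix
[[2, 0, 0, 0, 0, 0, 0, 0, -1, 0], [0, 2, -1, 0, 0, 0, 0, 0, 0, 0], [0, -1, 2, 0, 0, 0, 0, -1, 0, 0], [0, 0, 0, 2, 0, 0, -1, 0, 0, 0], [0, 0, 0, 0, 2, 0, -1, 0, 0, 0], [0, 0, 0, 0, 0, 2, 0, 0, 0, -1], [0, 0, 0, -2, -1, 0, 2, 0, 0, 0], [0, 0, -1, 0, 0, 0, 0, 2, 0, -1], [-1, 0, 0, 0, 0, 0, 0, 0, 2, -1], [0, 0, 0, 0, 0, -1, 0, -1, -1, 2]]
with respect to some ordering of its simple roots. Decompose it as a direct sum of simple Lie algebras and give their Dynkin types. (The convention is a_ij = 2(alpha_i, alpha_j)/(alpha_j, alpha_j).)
The diagram associated to this matrix has two connected components: the simple roots {alpha_4, alpha_5, alpha_7} form a chain of 3 nodes with a double edge at one end; the terminal node there is the unique short simple root (B_3), and {alpha_1, alpha_2, alpha_3, alpha_6, alpha_8, alpha_9, alpha_10} form a chain of 6 nodes with one extra node attached to the third node from one end (E_7). A semisimple Lie algebra decomposes uniquely as the direct sum of simple ideals, one per connected component of its Dynkin diagram, so g ≅ B_3 ⊕ E_7 (dimension 21 + 133 = 154).

type B_3 + type E_7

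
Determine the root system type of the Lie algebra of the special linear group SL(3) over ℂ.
type A_2

This is sl(3), which has dimension 3^2 - 1 = 8 and rank 3 - 1 = 2 (a Cartan subalgebra is the diagonal traceless matrices). In the classification of classical Lie algebras, the special linear algebra sl(n+1) has type A_n; here n = 2, so the Dynkin diagram is a chain of 2 nodes with single edges (A_2). Hence the type is A_2.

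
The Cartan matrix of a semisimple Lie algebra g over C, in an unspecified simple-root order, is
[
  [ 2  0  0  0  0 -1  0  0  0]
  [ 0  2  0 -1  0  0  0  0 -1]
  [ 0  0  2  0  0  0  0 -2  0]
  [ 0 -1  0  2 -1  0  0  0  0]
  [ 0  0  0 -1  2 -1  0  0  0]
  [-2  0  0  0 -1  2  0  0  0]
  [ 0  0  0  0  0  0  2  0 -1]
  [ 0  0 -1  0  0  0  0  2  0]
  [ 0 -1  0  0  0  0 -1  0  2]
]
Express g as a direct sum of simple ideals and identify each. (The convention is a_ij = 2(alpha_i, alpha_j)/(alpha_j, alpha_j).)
The diagram associated to this matrix has two connected components: the simple roots {alpha_3, alpha_8} form a chain of 2 nodes with a double edge at one end; the terminal node there is the unique short simple root (B_2), and {alpha_1, alpha_2, alpha_4, alpha_5, alpha_6, alpha_7, alpha_9} form a chain of 7 nodes with a double edge at one end; the terminal node there is the unique short simple root (B_7). A semisimple Lie algebra decomposes uniquely as the direct sum of simple ideals, one per connected component of its Dynkin diagram, so g ≅ B_2 ⊕ B_7 (dimension 10 + 105 = 115).

B2 + B7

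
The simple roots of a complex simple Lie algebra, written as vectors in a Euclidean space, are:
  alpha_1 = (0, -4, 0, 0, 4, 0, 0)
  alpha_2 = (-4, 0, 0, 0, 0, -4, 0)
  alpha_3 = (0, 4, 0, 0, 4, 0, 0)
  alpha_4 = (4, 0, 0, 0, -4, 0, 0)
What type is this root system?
Compute the Cartan integers a_ij = 2(alpha_i, alpha_j)/(alpha_j, alpha_j); the resulting 4x4 Cartan matrix is
[[2, 0, 0, -1], [0, 2, 0, -1], [0, 0, 2, -1], [-1, -1, -1, 2]].
All simple roots have the same length, so the diagram is simply laced. The associated Dynkin diagram is a chain of 2 nodes with a fork of two nodes at one end (D_4), so the type is D_4 (the algebra so(8)).

D_4 (so(8))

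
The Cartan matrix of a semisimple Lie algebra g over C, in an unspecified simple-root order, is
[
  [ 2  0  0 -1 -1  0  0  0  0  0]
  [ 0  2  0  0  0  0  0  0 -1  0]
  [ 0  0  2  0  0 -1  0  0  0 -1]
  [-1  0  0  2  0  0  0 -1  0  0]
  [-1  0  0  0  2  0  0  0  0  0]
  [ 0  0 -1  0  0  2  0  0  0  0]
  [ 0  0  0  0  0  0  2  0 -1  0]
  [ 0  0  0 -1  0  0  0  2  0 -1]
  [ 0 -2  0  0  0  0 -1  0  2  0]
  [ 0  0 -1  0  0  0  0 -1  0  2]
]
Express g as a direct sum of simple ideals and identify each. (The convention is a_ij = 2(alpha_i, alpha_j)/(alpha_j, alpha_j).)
A_7 (sl(8)) + B_3 (so(7))

The diagram associated to this matrix has two connected components: the simple roots {alpha_1, alpha_3, alpha_4, alpha_5, alpha_6, alpha_8, alpha_10} form a chain of 7 nodes with single edges (A_7), and {alpha_2, alpha_7, alpha_9} form a chain of 3 nodes with a double edge at one end; the terminal node there is the unique short simple root (B_3). A semisimple Lie algebra decomposes uniquely as the direct sum of simple ideals, one per connected component of its Dynkin diagram, so g ≅ A_7 ⊕ B_3 (dimension 63 + 21 = 84).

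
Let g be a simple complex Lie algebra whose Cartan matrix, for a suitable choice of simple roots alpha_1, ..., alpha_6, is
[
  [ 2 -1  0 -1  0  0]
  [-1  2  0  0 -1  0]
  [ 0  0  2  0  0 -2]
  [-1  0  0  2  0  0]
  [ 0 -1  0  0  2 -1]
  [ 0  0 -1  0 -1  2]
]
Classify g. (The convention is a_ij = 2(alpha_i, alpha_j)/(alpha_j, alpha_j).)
The matrix has rank 6 with 2's on the diagonal. Reading the off-diagonal entries as Dynkin edges (a single edge where a_ij = a_ji = -1; a double or triple edge where a_ij * a_ji = 2 or 3), the diagram is a chain of 6 nodes with a double edge at one end; the terminal node there is the unique long simple root (C_6). One simple-root ordering that puts it in standard form is (alpha_4, alpha_1, alpha_2, alpha_5, alpha_6, alpha_3). So the algebra is type C_6, i.e. sp(12).

type C_6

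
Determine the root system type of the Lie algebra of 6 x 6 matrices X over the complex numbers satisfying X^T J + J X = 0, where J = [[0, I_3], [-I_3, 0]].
type C_3

This is sp(6), which has dimension 6(6+1)/2 = 21 and rank 6/2 = 3. In the classification of classical Lie algebras, the symplectic algebra sp(2n) has type C_n; here n = 3, so the Dynkin diagram is a chain of 3 nodes with a double edge at one end; the terminal node there is the unique long simple root (C_3). Hence the type is C_3.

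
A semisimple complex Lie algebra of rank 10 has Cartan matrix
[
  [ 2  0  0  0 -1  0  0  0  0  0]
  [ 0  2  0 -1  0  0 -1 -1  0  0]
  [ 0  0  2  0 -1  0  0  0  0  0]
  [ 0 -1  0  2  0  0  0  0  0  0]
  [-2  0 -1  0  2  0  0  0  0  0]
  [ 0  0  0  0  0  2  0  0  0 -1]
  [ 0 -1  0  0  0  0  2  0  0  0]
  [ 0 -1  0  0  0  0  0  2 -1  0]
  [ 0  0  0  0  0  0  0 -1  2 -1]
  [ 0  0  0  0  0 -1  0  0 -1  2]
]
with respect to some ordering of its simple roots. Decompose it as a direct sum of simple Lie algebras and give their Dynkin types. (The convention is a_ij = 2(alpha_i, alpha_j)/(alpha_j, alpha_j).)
The diagram associated to this matrix has two connected components: the simple roots {alpha_1, alpha_3, alpha_5} form a chain of 3 nodes with a double edge at one end; the terminal node there is the unique short simple root (B_3), and {alpha_2, alpha_4, alpha_6, alpha_7, alpha_8, alpha_9, alpha_10} form a chain of 5 nodes with a fork of two nodes at one end (D_7). A semisimple Lie algebra decomposes uniquely as the direct sum of simple ideals, one per connected component of its Dynkin diagram, so g ≅ B_3 ⊕ D_7 (dimension 21 + 91 = 112).

B3 ⊕ D7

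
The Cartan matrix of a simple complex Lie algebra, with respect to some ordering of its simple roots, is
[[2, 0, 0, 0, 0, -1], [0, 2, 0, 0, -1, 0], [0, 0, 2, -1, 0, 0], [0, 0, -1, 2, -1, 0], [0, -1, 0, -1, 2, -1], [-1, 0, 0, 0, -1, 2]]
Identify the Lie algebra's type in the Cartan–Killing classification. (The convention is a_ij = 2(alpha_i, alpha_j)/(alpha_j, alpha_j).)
The matrix has rank 6 with 2's on the diagonal. Reading the off-diagonal entries as Dynkin edges (a single edge where a_ij = a_ji = -1; a double or triple edge where a_ij * a_ji = 2 or 3), the diagram is a chain of 5 nodes with one extra node attached to the third node from one end (E_6). One simple-root ordering that puts it in standard form is (alpha_3, alpha_2, alpha_4, alpha_5, alpha_6, alpha_1). So the algebra is type E_6.

type E_6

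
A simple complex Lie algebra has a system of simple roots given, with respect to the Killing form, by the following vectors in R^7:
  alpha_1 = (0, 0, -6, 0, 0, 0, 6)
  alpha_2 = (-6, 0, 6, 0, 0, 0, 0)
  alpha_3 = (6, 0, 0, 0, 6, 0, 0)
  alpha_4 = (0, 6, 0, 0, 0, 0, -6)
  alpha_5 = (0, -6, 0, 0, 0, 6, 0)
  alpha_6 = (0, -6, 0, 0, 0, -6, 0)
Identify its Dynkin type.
Compute the Cartan integers a_ij = 2(alpha_i, alpha_j)/(alpha_j, alpha_j); the resulting 6x6 Cartan matrix is
[[2, -1, 0, -1, 0, 0], [-1, 2, -1, 0, 0, 0], [0, -1, 2, 0, 0, 0], [-1, 0, 0, 2, -1, -1], [0, 0, 0, -1, 2, 0], [0, 0, 0, -1, 0, 2]].
All simple roots have the same length, so the diagram is simply laced. The associated Dynkin diagram is a chain of 4 nodes with a fork of two nodes at one end (D_6), so the type is D_6 (the algebra so(12)).

type D_6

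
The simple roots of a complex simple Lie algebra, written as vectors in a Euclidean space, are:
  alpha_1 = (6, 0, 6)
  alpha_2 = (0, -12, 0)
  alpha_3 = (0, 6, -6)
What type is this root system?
C3

Compute the Cartan integers a_ij = 2(alpha_i, alpha_j)/(alpha_j, alpha_j); the resulting 3x3 Cartan matrix is
[[2, 0, -1], [0, 2, -2], [-1, -1, 2]].
The roots have two lengths (squared-length ratio 2:1); the short ones are alpha_{1,3}. The associated Dynkin diagram is a chain of 3 nodes with a double edge at one end; the terminal node there is the unique long simple root (C_3), so the type is C_3 (the algebra sp(6)).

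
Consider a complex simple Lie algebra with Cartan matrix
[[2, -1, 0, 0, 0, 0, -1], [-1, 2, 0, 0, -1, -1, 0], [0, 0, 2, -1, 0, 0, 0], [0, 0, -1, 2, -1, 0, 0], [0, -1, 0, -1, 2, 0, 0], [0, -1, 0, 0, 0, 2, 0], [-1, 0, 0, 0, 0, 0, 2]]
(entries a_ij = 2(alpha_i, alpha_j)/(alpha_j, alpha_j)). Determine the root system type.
E7

The matrix has rank 7 with 2's on the diagonal. Reading the off-diagonal entries as Dynkin edges (a single edge where a_ij = a_ji = -1; a double or triple edge where a_ij * a_ji = 2 or 3), the diagram is a chain of 6 nodes with one extra node attached to the third node from one end (E_7). One simple-root ordering that puts it in standard form is (alpha_7, alpha_6, alpha_1, alpha_2, alpha_5, alpha_4, alpha_3). So the algebra is type E_7.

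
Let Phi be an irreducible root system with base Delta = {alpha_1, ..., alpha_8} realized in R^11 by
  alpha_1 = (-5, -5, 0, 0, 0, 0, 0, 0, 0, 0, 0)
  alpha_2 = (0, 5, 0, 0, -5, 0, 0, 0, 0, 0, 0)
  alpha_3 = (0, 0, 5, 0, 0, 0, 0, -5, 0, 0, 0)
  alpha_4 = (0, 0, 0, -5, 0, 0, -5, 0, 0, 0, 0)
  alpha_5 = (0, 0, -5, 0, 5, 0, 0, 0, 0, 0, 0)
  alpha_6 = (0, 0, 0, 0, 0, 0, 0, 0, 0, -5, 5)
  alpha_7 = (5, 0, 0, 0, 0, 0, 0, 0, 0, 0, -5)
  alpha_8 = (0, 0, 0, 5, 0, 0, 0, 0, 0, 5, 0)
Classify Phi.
Compute the Cartan integers a_ij = 2(alpha_i, alpha_j)/(alpha_j, alpha_j); the resulting 8x8 Cartan matrix is
[[2, -1, 0, 0, 0, 0, -1, 0], [-1, 2, 0, 0, -1, 0, 0, 0], [0, 0, 2, 0, -1, 0, 0, 0], [0, 0, 0, 2, 0, 0, 0, -1], [0, -1, -1, 0, 2, 0, 0, 0], [0, 0, 0, 0, 0, 2, -1, -1], [-1, 0, 0, 0, 0, -1, 2, 0], [0, 0, 0, -1, 0, -1, 0, 2]].
All simple roots have the same length, so the diagram is simply laced. The associated Dynkin diagram is a chain of 8 nodes with single edges (A_8), so the type is A_8 (the algebra sl(9)).

type A_8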